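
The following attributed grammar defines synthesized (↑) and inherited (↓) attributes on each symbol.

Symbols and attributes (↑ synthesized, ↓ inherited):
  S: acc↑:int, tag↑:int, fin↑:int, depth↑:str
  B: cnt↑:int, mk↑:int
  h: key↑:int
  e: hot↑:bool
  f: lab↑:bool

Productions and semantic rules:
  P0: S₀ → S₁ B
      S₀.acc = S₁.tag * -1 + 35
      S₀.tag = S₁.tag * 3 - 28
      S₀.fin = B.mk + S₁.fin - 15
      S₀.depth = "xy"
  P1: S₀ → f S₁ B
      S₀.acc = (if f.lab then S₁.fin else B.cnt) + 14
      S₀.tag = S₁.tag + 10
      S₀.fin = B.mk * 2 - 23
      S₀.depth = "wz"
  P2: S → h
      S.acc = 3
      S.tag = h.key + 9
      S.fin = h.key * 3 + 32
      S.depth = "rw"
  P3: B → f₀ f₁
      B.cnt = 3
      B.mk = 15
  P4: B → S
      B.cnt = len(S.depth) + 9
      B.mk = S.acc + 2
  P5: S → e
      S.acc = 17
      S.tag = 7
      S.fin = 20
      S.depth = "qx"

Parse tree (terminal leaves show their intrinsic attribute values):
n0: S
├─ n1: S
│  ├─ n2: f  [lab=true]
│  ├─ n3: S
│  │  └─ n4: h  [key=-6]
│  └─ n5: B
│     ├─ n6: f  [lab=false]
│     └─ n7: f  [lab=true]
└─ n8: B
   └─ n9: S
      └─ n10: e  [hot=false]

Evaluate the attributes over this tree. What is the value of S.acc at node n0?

22

1. n2.lab = true  [terminal]
2. n4.key = -6  [terminal]
3. n3.acc = 3  [3]
4. n3.tag = 3  [h.key + 9]
5. n3.fin = 14  [h.key * 3 + 32]
6. n3.depth = "rw"  ["rw"]
7. n6.lab = false  [terminal]
8. n7.lab = true  [terminal]
9. n5.cnt = 3  [3]
10. n5.mk = 15  [15]
11. n1.acc = 28  [(if f.lab then S₁.fin else B.cnt) + 14]
12. n1.tag = 13  [S₁.tag + 10]
13. n1.fin = 7  [B.mk * 2 - 23]
14. n1.depth = "wz"  ["wz"]
15. n10.hot = false  [terminal]
16. n9.acc = 17  [17]
17. n9.tag = 7  [7]
18. n9.fin = 20  [20]
19. n9.depth = "qx"  ["qx"]
20. n8.cnt = 11  [len(S.depth) + 9]
21. n8.mk = 19  [S.acc + 2]
22. n0.acc = 22  [S₁.tag * -1 + 35]
23. n0.tag = 11  [S₁.tag * 3 - 28]
24. n0.fin = 11  [B.mk + S₁.fin - 15]
25. n0.depth = "xy"  ["xy"]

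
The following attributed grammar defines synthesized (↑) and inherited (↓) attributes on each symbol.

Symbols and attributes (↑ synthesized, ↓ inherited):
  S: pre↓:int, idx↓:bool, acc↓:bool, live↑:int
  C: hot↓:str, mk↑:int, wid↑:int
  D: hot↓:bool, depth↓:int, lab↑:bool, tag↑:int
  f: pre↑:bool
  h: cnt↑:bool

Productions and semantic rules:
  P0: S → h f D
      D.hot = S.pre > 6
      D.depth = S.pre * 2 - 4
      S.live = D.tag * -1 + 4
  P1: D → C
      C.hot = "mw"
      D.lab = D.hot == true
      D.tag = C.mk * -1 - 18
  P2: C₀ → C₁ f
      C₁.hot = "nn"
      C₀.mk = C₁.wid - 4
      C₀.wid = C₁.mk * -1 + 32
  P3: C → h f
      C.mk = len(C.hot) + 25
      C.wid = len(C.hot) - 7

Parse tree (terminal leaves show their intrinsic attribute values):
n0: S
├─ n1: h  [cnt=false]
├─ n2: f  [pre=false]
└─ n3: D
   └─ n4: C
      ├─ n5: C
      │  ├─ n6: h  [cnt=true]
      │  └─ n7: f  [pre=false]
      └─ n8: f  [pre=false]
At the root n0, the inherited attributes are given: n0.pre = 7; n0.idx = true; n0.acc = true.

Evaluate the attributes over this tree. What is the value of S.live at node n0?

13

1. n0.pre = 7  [given at root]
2. n0.idx = true  [given at root]
3. n0.acc = true  [given at root]
4. n1.cnt = false  [terminal]
5. n2.pre = false  [terminal]
6. n3.hot = true  [S.pre > 6]
7. n3.depth = 10  [S.pre * 2 - 4]
8. n4.hot = "mw"  ["mw"]
9. n5.hot = "nn"  ["nn"]
10. n6.cnt = true  [terminal]
11. n7.pre = false  [terminal]
12. n5.mk = 27  [len(C.hot) + 25]
13. n5.wid = -5  [len(C.hot) - 7]
14. n8.pre = false  [terminal]
15. n4.mk = -9  [C₁.wid - 4]
16. n4.wid = 5  [C₁.mk * -1 + 32]
17. n3.lab = true  [D.hot == true]
18. n3.tag = -9  [C.mk * -1 - 18]
19. n0.live = 13  [D.tag * -1 + 4]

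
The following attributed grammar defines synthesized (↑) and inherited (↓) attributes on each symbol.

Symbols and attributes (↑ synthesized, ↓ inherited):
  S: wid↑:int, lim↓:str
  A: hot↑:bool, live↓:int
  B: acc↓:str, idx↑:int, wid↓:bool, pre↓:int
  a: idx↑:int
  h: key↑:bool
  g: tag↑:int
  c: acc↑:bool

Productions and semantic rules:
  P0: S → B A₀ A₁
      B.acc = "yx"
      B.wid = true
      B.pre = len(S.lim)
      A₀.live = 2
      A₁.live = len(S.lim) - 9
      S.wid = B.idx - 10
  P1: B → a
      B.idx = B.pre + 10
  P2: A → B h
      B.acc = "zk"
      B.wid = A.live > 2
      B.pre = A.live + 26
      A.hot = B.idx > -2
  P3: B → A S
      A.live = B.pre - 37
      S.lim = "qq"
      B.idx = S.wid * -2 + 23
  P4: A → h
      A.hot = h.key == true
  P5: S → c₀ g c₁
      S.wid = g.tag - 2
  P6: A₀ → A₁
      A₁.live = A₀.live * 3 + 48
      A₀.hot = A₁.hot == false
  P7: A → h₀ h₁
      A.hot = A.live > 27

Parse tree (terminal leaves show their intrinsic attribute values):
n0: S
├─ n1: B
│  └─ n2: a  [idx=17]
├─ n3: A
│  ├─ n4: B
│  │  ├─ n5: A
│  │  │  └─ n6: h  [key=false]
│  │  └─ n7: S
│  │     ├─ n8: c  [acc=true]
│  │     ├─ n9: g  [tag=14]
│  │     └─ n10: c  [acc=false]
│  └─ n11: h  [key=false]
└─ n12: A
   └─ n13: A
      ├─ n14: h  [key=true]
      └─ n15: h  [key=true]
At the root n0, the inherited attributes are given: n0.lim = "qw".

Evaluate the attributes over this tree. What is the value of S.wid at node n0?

2

1. n0.lim = "qw"  [given at root]
2. n1.acc = "yx"  ["yx"]
3. n1.wid = true  [true]
4. n1.pre = 2  [len(S.lim)]
5. n2.idx = 17  [terminal]
6. n1.idx = 12  [B.pre + 10]
7. n3.live = 2  [2]
8. n4.acc = "zk"  ["zk"]
9. n4.wid = false  [A.live > 2]
10. n4.pre = 28  [A.live + 26]
11. n5.live = -9  [B.pre - 37]
12. n6.key = false  [terminal]
13. n5.hot = false  [h.key == true]
14. n7.lim = "qq"  ["qq"]
15. n8.acc = true  [terminal]
16. n9.tag = 14  [terminal]
17. n10.acc = false  [terminal]
18. n7.wid = 12  [g.tag - 2]
19. n4.idx = -1  [S.wid * -2 + 23]
20. n11.key = false  [terminal]
21. n3.hot = true  [B.idx > -2]
22. n12.live = -7  [len(S.lim) - 9]
23. n13.live = 27  [A₀.live * 3 + 48]
24. n14.key = true  [terminal]
25. n15.key = true  [terminal]
26. n13.hot = false  [A.live > 27]
27. n12.hot = true  [A₁.hot == false]
28. n0.wid = 2  [B.idx - 10]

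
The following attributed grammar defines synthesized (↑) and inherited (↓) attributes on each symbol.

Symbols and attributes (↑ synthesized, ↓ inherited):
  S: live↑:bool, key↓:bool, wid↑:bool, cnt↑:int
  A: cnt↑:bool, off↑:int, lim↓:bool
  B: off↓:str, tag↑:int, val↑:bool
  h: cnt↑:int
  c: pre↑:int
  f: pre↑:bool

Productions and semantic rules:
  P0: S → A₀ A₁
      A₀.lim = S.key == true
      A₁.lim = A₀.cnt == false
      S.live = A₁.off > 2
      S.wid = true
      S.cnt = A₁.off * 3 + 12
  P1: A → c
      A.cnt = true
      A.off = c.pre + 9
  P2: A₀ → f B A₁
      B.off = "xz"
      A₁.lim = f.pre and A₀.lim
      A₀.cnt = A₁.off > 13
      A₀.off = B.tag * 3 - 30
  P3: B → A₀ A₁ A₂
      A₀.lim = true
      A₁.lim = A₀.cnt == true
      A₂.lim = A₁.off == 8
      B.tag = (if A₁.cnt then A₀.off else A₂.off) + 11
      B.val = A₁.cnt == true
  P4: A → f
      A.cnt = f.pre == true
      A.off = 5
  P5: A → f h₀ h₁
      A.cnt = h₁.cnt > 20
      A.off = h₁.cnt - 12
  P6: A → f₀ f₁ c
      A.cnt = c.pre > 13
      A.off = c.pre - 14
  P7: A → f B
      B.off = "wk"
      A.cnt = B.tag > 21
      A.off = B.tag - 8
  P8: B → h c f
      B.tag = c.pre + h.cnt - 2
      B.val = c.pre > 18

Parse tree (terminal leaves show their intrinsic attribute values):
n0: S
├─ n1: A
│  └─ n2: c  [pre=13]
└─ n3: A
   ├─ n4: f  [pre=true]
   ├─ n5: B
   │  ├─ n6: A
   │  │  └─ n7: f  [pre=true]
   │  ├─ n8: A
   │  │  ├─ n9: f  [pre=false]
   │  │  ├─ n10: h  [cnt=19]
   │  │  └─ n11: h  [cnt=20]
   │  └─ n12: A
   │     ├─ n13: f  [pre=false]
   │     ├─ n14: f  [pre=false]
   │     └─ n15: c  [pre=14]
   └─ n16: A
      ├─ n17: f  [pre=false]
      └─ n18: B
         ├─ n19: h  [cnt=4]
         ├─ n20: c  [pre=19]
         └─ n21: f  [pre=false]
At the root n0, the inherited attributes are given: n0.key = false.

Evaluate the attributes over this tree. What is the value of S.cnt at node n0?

1. n0.key = false  [given at root]
2. n1.lim = false  [S.key == true]
3. n2.pre = 13  [terminal]
4. n1.cnt = true  [true]
5. n1.off = 22  [c.pre + 9]
6. n3.lim = false  [A₀.cnt == false]
7. n4.pre = true  [terminal]
8. n5.off = "xz"  ["xz"]
9. n6.lim = true  [true]
10. n7.pre = true  [terminal]
11. n6.cnt = true  [f.pre == true]
12. n6.off = 5  [5]
13. n8.lim = true  [A₀.cnt == true]
14. n9.pre = false  [terminal]
15. n10.cnt = 19  [terminal]
16. n11.cnt = 20  [terminal]
17. n8.cnt = false  [h₁.cnt > 20]
18. n8.off = 8  [h₁.cnt - 12]
19. n12.lim = true  [A₁.off == 8]
20. n13.pre = false  [terminal]
21. n14.pre = false  [terminal]
22. n15.pre = 14  [terminal]
23. n12.cnt = true  [c.pre > 13]
24. n12.off = 0  [c.pre - 14]
25. n5.tag = 11  [(if A₁.cnt then A₀.off else A₂.off) + 11]
26. n5.val = false  [A₁.cnt == true]
27. n16.lim = false  [f.pre and A₀.lim]
28. n17.pre = false  [terminal]
29. n18.off = "wk"  ["wk"]
30. n19.cnt = 4  [terminal]
31. n20.pre = 19  [terminal]
32. n21.pre = false  [terminal]
33. n18.tag = 21  [c.pre + h.cnt - 2]
34. n18.val = true  [c.pre > 18]
35. n16.cnt = false  [B.tag > 21]
36. n16.off = 13  [B.tag - 8]
37. n3.cnt = false  [A₁.off > 13]
38. n3.off = 3  [B.tag * 3 - 30]
39. n0.live = true  [A₁.off > 2]
40. n0.wid = true  [true]
41. n0.cnt = 21  [A₁.off * 3 + 12]

21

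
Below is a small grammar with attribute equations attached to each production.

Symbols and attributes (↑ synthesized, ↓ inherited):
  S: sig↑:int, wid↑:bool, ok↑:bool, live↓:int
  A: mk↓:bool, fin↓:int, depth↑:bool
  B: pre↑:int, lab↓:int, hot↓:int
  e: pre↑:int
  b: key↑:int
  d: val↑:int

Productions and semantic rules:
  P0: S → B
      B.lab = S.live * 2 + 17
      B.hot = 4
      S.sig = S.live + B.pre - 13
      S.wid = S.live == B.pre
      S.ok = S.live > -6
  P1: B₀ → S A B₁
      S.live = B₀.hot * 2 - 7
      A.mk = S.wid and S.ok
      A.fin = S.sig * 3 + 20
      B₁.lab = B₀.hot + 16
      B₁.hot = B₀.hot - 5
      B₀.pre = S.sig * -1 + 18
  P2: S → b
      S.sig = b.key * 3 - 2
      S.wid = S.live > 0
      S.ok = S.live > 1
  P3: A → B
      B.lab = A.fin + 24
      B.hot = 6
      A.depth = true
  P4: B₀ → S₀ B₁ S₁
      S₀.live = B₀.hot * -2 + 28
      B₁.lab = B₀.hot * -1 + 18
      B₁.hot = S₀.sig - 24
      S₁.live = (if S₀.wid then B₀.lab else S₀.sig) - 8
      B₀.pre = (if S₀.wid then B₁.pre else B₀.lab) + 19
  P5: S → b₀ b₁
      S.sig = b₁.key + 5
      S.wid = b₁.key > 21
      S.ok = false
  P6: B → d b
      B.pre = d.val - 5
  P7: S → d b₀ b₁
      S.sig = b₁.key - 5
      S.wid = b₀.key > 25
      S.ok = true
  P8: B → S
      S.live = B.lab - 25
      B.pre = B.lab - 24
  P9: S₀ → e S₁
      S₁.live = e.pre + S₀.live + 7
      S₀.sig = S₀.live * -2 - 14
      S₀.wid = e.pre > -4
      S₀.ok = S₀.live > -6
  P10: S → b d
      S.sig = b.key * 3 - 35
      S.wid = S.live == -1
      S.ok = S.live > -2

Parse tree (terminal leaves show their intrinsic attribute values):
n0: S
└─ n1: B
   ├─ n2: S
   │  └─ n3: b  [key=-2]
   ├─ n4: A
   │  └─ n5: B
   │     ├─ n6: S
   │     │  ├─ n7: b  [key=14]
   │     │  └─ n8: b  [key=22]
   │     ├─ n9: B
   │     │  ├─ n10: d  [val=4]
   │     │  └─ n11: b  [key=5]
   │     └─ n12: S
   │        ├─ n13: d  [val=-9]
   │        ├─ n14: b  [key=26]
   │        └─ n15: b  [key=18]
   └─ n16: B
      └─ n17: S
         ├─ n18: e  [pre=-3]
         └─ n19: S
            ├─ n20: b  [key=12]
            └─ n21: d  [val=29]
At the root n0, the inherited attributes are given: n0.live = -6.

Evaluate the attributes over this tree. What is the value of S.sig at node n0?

1. n0.live = -6  [given at root]
2. n1.lab = 5  [S.live * 2 + 17]
3. n1.hot = 4  [4]
4. n2.live = 1  [B₀.hot * 2 - 7]
5. n3.key = -2  [terminal]
6. n2.sig = -8  [b.key * 3 - 2]
7. n2.wid = true  [S.live > 0]
8. n2.ok = false  [S.live > 1]
9. n4.mk = false  [S.wid and S.ok]
10. n4.fin = -4  [S.sig * 3 + 20]
11. n5.lab = 20  [A.fin + 24]
12. n5.hot = 6  [6]
13. n6.live = 16  [B₀.hot * -2 + 28]
14. n7.key = 14  [terminal]
15. n8.key = 22  [terminal]
16. n6.sig = 27  [b₁.key + 5]
17. n6.wid = true  [b₁.key > 21]
18. n6.ok = false  [false]
19. n9.lab = 12  [B₀.hot * -1 + 18]
20. n9.hot = 3  [S₀.sig - 24]
21. n10.val = 4  [terminal]
22. n11.key = 5  [terminal]
23. n9.pre = -1  [d.val - 5]
24. n12.live = 12  [(if S₀.wid then B₀.lab else S₀.sig) - 8]
25. n13.val = -9  [terminal]
26. n14.key = 26  [terminal]
27. n15.key = 18  [terminal]
28. n12.sig = 13  [b₁.key - 5]
29. n12.wid = true  [b₀.key > 25]
30. n12.ok = true  [true]
31. n5.pre = 18  [(if S₀.wid then B₁.pre else B₀.lab) + 19]
32. n4.depth = true  [true]
33. n16.lab = 20  [B₀.hot + 16]
34. n16.hot = -1  [B₀.hot - 5]
35. n17.live = -5  [B.lab - 25]
36. n18.pre = -3  [terminal]
37. n19.live = -1  [e.pre + S₀.live + 7]
38. n20.key = 12  [terminal]
39. n21.val = 29  [terminal]
40. n19.sig = 1  [b.key * 3 - 35]
41. n19.wid = true  [S.live == -1]
42. n19.ok = true  [S.live > -2]
43. n17.sig = -4  [S₀.live * -2 - 14]
44. n17.wid = true  [e.pre > -4]
45. n17.ok = true  [S₀.live > -6]
46. n16.pre = -4  [B.lab - 24]
47. n1.pre = 26  [S.sig * -1 + 18]
48. n0.sig = 7  [S.live + B.pre - 13]
49. n0.wid = false  [S.live == B.pre]
50. n0.ok = false  [S.live > -6]

7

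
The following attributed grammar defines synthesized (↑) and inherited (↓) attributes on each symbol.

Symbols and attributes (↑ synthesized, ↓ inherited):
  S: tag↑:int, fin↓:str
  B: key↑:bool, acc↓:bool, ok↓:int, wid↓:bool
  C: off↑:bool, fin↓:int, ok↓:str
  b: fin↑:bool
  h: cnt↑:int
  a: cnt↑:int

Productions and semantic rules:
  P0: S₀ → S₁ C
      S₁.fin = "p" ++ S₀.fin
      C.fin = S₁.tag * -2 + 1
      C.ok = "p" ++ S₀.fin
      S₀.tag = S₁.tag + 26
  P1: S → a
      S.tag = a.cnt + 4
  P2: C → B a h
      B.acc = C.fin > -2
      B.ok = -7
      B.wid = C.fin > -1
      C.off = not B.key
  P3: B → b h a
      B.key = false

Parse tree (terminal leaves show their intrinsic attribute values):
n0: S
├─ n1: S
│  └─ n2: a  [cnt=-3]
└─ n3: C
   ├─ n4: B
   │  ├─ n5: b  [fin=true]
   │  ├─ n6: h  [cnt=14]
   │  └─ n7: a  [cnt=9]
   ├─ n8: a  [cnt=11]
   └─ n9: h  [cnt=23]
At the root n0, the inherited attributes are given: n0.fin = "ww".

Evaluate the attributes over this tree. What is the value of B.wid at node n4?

false

1. n0.fin = "ww"  [given at root]
2. n1.fin = "pww"  ["p" ++ S₀.fin]
3. n2.cnt = -3  [terminal]
4. n1.tag = 1  [a.cnt + 4]
5. n3.fin = -1  [S₁.tag * -2 + 1]
6. n3.ok = "pww"  ["p" ++ S₀.fin]
7. n4.acc = true  [C.fin > -2]
8. n4.ok = -7  [-7]
9. n4.wid = false  [C.fin > -1]
10. n5.fin = true  [terminal]
11. n6.cnt = 14  [terminal]
12. n7.cnt = 9  [terminal]
13. n4.key = false  [false]
14. n8.cnt = 11  [terminal]
15. n9.cnt = 23  [terminal]
16. n3.off = true  [not B.key]
17. n0.tag = 27  [S₁.tag + 26]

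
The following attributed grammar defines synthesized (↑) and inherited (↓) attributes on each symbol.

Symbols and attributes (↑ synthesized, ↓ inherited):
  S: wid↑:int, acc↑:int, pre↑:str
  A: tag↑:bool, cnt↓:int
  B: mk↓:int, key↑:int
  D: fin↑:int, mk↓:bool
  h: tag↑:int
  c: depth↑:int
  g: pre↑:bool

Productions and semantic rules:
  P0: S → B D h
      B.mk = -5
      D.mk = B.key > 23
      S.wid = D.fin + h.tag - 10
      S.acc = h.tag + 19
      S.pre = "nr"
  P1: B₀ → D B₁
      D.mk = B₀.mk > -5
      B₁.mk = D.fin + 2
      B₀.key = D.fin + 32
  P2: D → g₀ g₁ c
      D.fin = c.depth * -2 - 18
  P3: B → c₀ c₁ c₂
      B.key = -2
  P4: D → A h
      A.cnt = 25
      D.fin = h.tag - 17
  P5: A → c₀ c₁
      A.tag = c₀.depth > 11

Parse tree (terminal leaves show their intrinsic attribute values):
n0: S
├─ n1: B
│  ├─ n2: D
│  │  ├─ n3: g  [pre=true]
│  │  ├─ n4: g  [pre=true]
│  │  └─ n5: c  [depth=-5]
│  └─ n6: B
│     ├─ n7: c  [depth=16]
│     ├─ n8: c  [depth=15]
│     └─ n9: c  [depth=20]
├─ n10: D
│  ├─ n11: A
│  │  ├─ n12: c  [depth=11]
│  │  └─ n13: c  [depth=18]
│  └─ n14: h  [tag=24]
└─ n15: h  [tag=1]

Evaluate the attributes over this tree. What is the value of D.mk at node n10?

1. n1.mk = -5  [-5]
2. n2.mk = false  [B₀.mk > -5]
3. n3.pre = true  [terminal]
4. n4.pre = true  [terminal]
5. n5.depth = -5  [terminal]
6. n2.fin = -8  [c.depth * -2 - 18]
7. n6.mk = -6  [D.fin + 2]
8. n7.depth = 16  [terminal]
9. n8.depth = 15  [terminal]
10. n9.depth = 20  [terminal]
11. n6.key = -2  [-2]
12. n1.key = 24  [D.fin + 32]
13. n10.mk = true  [B.key > 23]
14. n11.cnt = 25  [25]
15. n12.depth = 11  [terminal]
16. n13.depth = 18  [terminal]
17. n11.tag = false  [c₀.depth > 11]
18. n14.tag = 24  [terminal]
19. n10.fin = 7  [h.tag - 17]
20. n15.tag = 1  [terminal]
21. n0.wid = -2  [D.fin + h.tag - 10]
22. n0.acc = 20  [h.tag + 19]
23. n0.pre = "nr"  ["nr"]

true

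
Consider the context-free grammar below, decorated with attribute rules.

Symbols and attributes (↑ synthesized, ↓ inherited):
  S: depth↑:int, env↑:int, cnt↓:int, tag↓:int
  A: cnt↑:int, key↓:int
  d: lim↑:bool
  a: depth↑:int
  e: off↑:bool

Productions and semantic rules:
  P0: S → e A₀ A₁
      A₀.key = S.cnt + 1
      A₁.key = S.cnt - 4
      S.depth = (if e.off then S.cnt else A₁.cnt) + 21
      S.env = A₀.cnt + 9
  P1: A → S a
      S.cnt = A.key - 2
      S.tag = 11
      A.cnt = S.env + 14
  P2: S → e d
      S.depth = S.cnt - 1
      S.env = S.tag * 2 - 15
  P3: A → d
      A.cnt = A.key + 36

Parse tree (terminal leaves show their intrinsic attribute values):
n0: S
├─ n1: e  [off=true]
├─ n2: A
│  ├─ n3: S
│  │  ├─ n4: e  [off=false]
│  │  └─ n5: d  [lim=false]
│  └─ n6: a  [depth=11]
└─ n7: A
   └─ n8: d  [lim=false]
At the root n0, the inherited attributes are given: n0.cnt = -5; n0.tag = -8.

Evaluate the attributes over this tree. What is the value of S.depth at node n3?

-7

1. n0.cnt = -5  [given at root]
2. n0.tag = -8  [given at root]
3. n1.off = true  [terminal]
4. n2.key = -4  [S.cnt + 1]
5. n3.cnt = -6  [A.key - 2]
6. n3.tag = 11  [11]
7. n4.off = false  [terminal]
8. n5.lim = false  [terminal]
9. n3.depth = -7  [S.cnt - 1]
10. n3.env = 7  [S.tag * 2 - 15]
11. n6.depth = 11  [terminal]
12. n2.cnt = 21  [S.env + 14]
13. n7.key = -9  [S.cnt - 4]
14. n8.lim = false  [terminal]
15. n7.cnt = 27  [A.key + 36]
16. n0.depth = 16  [(if e.off then S.cnt else A₁.cnt) + 21]
17. n0.env = 30  [A₀.cnt + 9]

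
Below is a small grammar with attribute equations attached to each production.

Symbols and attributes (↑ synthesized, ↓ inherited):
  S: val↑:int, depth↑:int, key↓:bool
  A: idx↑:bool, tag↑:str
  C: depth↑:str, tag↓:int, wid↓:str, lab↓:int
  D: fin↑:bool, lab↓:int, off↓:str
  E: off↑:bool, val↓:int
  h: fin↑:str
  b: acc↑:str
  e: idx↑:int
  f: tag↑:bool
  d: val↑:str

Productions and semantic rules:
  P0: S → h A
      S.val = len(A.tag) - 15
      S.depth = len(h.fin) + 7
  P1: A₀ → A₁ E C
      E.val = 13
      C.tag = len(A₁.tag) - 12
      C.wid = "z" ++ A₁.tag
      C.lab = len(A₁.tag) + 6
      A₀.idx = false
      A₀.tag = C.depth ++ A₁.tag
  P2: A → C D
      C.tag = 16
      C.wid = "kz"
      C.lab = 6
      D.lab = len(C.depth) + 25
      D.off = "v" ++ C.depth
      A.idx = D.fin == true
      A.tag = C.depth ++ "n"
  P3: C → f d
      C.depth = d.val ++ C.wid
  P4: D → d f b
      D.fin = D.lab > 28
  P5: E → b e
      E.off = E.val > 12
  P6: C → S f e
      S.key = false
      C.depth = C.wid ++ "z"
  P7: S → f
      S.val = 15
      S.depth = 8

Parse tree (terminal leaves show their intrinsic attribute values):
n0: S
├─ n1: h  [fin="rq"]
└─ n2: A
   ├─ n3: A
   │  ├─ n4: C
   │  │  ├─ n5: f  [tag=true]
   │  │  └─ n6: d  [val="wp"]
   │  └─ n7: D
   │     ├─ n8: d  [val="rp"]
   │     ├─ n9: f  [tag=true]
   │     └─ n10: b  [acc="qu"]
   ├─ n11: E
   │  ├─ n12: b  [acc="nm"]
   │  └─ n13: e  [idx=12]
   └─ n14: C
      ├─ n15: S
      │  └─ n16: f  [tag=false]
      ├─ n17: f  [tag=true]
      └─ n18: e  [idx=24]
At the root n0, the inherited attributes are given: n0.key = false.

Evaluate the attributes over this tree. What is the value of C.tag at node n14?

-7

1. n0.key = false  [given at root]
2. n1.fin = "rq"  [terminal]
3. n4.tag = 16  [16]
4. n4.wid = "kz"  ["kz"]
5. n4.lab = 6  [6]
6. n5.tag = true  [terminal]
7. n6.val = "wp"  [terminal]
8. n4.depth = "wpkz"  [d.val ++ C.wid]
9. n7.lab = 29  [len(C.depth) + 25]
10. n7.off = "vwpkz"  ["v" ++ C.depth]
11. n8.val = "rp"  [terminal]
12. n9.tag = true  [terminal]
13. n10.acc = "qu"  [terminal]
14. n7.fin = true  [D.lab > 28]
15. n3.idx = true  [D.fin == true]
16. n3.tag = "wpkzn"  [C.depth ++ "n"]
17. n11.val = 13  [13]
18. n12.acc = "nm"  [terminal]
19. n13.idx = 12  [terminal]
20. n11.off = true  [E.val > 12]
21. n14.tag = -7  [len(A₁.tag) - 12]
22. n14.wid = "zwpkzn"  ["z" ++ A₁.tag]
23. n14.lab = 11  [len(A₁.tag) + 6]
24. n15.key = false  [false]
25. n16.tag = false  [terminal]
26. n15.val = 15  [15]
27. n15.depth = 8  [8]
28. n17.tag = true  [terminal]
29. n18.idx = 24  [terminal]
30. n14.depth = "zwpkznz"  [C.wid ++ "z"]
31. n2.idx = false  [false]
32. n2.tag = "zwpkznzwpkzn"  [C.depth ++ A₁.tag]
33. n0.val = -3  [len(A.tag) - 15]
34. n0.depth = 9  [len(h.fin) + 7]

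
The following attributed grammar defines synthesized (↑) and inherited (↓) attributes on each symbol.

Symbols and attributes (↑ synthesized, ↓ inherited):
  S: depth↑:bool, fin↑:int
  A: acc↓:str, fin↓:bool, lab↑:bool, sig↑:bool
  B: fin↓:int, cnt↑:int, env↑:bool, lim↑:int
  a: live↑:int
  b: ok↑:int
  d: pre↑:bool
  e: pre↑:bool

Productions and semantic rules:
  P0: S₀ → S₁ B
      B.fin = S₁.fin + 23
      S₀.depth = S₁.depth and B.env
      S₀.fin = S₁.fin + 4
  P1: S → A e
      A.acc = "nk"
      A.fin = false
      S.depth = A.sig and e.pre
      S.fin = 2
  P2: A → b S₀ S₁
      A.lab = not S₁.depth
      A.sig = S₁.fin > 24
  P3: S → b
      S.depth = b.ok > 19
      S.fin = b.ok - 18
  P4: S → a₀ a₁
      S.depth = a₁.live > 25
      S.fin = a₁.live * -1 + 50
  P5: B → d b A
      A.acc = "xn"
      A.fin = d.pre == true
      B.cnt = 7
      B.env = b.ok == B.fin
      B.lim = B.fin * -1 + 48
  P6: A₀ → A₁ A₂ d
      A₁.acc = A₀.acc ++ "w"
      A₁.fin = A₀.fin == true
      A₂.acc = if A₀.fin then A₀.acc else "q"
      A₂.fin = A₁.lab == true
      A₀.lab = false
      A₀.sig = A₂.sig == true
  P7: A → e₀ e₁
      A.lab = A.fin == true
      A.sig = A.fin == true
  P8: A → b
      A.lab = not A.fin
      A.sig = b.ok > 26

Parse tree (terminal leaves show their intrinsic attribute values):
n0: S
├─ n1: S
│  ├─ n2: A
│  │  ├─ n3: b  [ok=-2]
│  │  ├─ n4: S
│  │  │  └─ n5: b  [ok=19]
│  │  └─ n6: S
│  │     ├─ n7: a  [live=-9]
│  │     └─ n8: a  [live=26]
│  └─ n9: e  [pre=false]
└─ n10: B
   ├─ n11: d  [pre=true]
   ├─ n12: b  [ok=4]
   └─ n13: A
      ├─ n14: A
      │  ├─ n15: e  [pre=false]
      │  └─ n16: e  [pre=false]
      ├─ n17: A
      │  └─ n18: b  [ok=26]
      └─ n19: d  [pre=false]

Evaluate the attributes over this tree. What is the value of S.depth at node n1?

false

1. n2.acc = "nk"  ["nk"]
2. n2.fin = false  [false]
3. n3.ok = -2  [terminal]
4. n5.ok = 19  [terminal]
5. n4.depth = false  [b.ok > 19]
6. n4.fin = 1  [b.ok - 18]
7. n7.live = -9  [terminal]
8. n8.live = 26  [terminal]
9. n6.depth = true  [a₁.live > 25]
10. n6.fin = 24  [a₁.live * -1 + 50]
11. n2.lab = false  [not S₁.depth]
12. n2.sig = false  [S₁.fin > 24]
13. n9.pre = false  [terminal]
14. n1.depth = false  [A.sig and e.pre]
15. n1.fin = 2  [2]
16. n10.fin = 25  [S₁.fin + 23]
17. n11.pre = true  [terminal]
18. n12.ok = 4  [terminal]
19. n13.acc = "xn"  ["xn"]
20. n13.fin = true  [d.pre == true]
21. n14.acc = "xnw"  [A₀.acc ++ "w"]
22. n14.fin = true  [A₀.fin == true]
23. n15.pre = false  [terminal]
24. n16.pre = false  [terminal]
25. n14.lab = true  [A.fin == true]
26. n14.sig = true  [A.fin == true]
27. n17.acc = "xn"  [if A₀.fin then A₀.acc else "q"]
28. n17.fin = true  [A₁.lab == true]
29. n18.ok = 26  [terminal]
30. n17.lab = false  [not A.fin]
31. n17.sig = false  [b.ok > 26]
32. n19.pre = false  [terminal]
33. n13.lab = false  [false]
34. n13.sig = false  [A₂.sig == true]
35. n10.cnt = 7  [7]
36. n10.env = false  [b.ok == B.fin]
37. n10.lim = 23  [B.fin * -1 + 48]
38. n0.depth = false  [S₁.depth and B.env]
39. n0.fin = 6  [S₁.fin + 4]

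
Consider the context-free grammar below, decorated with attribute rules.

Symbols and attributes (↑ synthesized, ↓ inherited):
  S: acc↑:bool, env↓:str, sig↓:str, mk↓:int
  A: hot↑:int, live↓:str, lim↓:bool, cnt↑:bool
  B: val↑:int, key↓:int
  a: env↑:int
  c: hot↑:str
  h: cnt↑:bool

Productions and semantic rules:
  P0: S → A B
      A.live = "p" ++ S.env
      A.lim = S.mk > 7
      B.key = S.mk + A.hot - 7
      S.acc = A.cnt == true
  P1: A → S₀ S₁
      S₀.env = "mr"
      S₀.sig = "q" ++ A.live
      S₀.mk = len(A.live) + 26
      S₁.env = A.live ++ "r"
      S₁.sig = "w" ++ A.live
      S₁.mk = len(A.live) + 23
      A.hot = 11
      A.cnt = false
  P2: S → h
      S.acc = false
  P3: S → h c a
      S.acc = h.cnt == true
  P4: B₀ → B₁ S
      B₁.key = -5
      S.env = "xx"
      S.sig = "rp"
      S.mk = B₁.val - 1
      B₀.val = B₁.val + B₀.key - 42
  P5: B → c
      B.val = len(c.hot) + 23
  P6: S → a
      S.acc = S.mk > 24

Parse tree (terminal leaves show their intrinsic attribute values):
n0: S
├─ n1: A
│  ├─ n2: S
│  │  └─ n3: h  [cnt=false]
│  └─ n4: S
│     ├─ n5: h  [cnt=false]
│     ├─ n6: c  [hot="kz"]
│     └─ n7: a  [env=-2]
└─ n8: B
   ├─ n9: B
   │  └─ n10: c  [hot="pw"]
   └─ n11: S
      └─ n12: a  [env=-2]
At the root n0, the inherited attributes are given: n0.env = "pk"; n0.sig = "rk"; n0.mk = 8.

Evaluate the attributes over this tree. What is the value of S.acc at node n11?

1. n0.env = "pk"  [given at root]
2. n0.sig = "rk"  [given at root]
3. n0.mk = 8  [given at root]
4. n1.live = "ppk"  ["p" ++ S.env]
5. n1.lim = true  [S.mk > 7]
6. n2.env = "mr"  ["mr"]
7. n2.sig = "qppk"  ["q" ++ A.live]
8. n2.mk = 29  [len(A.live) + 26]
9. n3.cnt = false  [terminal]
10. n2.acc = false  [false]
11. n4.env = "ppkr"  [A.live ++ "r"]
12. n4.sig = "wppk"  ["w" ++ A.live]
13. n4.mk = 26  [len(A.live) + 23]
14. n5.cnt = false  [terminal]
15. n6.hot = "kz"  [terminal]
16. n7.env = -2  [terminal]
17. n4.acc = false  [h.cnt == true]
18. n1.hot = 11  [11]
19. n1.cnt = false  [false]
20. n8.key = 12  [S.mk + A.hot - 7]
21. n9.key = -5  [-5]
22. n10.hot = "pw"  [terminal]
23. n9.val = 25  [len(c.hot) + 23]
24. n11.env = "xx"  ["xx"]
25. n11.sig = "rp"  ["rp"]
26. n11.mk = 24  [B₁.val - 1]
27. n12.env = -2  [terminal]
28. n11.acc = false  [S.mk > 24]
29. n8.val = -5  [B₁.val + B₀.key - 42]
30. n0.acc = false  [A.cnt == true]

false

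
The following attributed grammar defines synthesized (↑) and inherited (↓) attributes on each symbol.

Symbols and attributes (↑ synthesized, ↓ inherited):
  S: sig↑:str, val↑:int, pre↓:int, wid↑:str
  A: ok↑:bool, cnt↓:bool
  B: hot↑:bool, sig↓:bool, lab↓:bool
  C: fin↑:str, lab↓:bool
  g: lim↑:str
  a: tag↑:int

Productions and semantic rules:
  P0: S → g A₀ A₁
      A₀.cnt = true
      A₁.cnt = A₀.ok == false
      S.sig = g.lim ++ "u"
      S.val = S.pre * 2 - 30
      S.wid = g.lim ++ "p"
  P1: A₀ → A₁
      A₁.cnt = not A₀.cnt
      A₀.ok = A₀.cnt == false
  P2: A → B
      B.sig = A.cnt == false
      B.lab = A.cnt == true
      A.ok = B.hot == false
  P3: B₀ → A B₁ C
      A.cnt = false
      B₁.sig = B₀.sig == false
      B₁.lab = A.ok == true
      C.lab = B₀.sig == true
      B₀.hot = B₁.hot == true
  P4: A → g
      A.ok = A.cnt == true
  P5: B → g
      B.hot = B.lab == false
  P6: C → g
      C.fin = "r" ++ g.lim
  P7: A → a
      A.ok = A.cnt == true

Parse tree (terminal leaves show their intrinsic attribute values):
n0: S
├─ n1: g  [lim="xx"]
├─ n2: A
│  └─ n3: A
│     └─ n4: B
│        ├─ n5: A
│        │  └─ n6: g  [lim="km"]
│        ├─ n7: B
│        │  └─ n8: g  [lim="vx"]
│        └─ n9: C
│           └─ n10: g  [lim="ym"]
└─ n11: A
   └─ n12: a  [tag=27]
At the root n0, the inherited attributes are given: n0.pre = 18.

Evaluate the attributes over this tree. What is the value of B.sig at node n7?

1. n0.pre = 18  [given at root]
2. n1.lim = "xx"  [terminal]
3. n2.cnt = true  [true]
4. n3.cnt = false  [not A₀.cnt]
5. n4.sig = true  [A.cnt == false]
6. n4.lab = false  [A.cnt == true]
7. n5.cnt = false  [false]
8. n6.lim = "km"  [terminal]
9. n5.ok = false  [A.cnt == true]
10. n7.sig = false  [B₀.sig == false]
11. n7.lab = false  [A.ok == true]
12. n8.lim = "vx"  [terminal]
13. n7.hot = true  [B.lab == false]
14. n9.lab = true  [B₀.sig == true]
15. n10.lim = "ym"  [terminal]
16. n9.fin = "rym"  ["r" ++ g.lim]
17. n4.hot = true  [B₁.hot == true]
18. n3.ok = false  [B.hot == false]
19. n2.ok = false  [A₀.cnt == false]
20. n11.cnt = true  [A₀.ok == false]
21. n12.tag = 27  [terminal]
22. n11.ok = true  [A.cnt == true]
23. n0.sig = "xxu"  [g.lim ++ "u"]
24. n0.val = 6  [S.pre * 2 - 30]
25. n0.wid = "xxp"  [g.lim ++ "p"]

false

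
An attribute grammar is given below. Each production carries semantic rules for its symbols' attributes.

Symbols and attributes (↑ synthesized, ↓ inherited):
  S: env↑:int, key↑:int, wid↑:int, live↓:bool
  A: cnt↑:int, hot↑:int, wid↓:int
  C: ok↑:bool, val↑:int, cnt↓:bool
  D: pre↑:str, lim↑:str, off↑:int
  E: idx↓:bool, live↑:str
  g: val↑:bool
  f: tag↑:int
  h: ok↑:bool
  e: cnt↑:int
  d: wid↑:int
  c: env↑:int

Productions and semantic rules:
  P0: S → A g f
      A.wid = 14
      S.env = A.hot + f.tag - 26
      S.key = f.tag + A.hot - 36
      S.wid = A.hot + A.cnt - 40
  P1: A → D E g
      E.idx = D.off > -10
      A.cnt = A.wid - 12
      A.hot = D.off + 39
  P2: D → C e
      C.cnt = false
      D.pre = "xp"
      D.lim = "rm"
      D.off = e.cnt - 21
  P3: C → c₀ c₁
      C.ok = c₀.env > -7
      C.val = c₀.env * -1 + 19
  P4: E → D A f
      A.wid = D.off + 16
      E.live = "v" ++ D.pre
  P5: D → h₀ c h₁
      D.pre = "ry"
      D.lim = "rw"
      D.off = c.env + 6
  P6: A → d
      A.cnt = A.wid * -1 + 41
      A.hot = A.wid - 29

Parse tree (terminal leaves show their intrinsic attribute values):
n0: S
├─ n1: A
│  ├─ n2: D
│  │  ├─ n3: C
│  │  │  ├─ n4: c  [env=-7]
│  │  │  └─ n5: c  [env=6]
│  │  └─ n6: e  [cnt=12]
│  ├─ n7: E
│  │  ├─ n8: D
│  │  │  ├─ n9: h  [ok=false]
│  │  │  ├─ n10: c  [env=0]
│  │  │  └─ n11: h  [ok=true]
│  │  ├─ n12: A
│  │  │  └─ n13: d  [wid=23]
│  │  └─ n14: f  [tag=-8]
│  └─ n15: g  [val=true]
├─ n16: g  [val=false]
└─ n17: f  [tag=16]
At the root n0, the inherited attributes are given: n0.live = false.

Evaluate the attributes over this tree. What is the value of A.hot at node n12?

-7

1. n0.live = false  [given at root]
2. n1.wid = 14  [14]
3. n3.cnt = false  [false]
4. n4.env = -7  [terminal]
5. n5.env = 6  [terminal]
6. n3.ok = false  [c₀.env > -7]
7. n3.val = 26  [c₀.env * -1 + 19]
8. n6.cnt = 12  [terminal]
9. n2.pre = "xp"  ["xp"]
10. n2.lim = "rm"  ["rm"]
11. n2.off = -9  [e.cnt - 21]
12. n7.idx = true  [D.off > -10]
13. n9.ok = false  [terminal]
14. n10.env = 0  [terminal]
15. n11.ok = true  [terminal]
16. n8.pre = "ry"  ["ry"]
17. n8.lim = "rw"  ["rw"]
18. n8.off = 6  [c.env + 6]
19. n12.wid = 22  [D.off + 16]
20. n13.wid = 23  [terminal]
21. n12.cnt = 19  [A.wid * -1 + 41]
22. n12.hot = -7  [A.wid - 29]
23. n14.tag = -8  [terminal]
24. n7.live = "vry"  ["v" ++ D.pre]
25. n15.val = true  [terminal]
26. n1.cnt = 2  [A.wid - 12]
27. n1.hot = 30  [D.off + 39]
28. n16.val = false  [terminal]
29. n17.tag = 16  [terminal]
30. n0.env = 20  [A.hot + f.tag - 26]
31. n0.key = 10  [f.tag + A.hot - 36]
32. n0.wid = -8  [A.hot + A.cnt - 40]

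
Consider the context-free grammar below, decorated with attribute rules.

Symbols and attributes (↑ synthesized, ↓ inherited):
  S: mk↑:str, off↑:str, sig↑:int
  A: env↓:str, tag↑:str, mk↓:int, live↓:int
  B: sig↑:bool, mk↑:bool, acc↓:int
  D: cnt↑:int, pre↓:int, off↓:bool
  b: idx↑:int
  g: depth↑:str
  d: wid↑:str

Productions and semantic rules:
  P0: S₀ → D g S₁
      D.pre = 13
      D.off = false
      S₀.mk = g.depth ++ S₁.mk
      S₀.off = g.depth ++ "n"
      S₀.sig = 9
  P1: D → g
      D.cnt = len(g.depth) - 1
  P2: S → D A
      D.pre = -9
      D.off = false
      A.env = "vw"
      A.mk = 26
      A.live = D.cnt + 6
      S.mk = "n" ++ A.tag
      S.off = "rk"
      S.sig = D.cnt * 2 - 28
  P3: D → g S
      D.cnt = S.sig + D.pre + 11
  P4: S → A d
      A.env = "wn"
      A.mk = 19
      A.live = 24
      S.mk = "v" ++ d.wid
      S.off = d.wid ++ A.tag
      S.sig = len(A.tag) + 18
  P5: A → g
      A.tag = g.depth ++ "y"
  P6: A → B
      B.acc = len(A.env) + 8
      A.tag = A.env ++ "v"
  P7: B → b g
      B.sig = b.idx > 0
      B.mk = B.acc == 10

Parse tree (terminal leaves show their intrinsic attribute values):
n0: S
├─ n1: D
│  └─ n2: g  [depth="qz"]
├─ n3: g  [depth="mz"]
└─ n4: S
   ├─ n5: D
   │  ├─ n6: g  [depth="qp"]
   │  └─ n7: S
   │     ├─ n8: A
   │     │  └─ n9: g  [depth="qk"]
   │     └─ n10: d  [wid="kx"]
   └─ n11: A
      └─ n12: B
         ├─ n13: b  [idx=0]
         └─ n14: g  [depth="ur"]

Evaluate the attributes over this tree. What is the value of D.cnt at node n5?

1. n1.pre = 13  [13]
2. n1.off = false  [false]
3. n2.depth = "qz"  [terminal]
4. n1.cnt = 1  [len(g.depth) - 1]
5. n3.depth = "mz"  [terminal]
6. n5.pre = -9  [-9]
7. n5.off = false  [false]
8. n6.depth = "qp"  [terminal]
9. n8.env = "wn"  ["wn"]
10. n8.mk = 19  [19]
11. n8.live = 24  [24]
12. n9.depth = "qk"  [terminal]
13. n8.tag = "qky"  [g.depth ++ "y"]
14. n10.wid = "kx"  [terminal]
15. n7.mk = "vkx"  ["v" ++ d.wid]
16. n7.off = "kxqky"  [d.wid ++ A.tag]
17. n7.sig = 21  [len(A.tag) + 18]
18. n5.cnt = 23  [S.sig + D.pre + 11]
19. n11.env = "vw"  ["vw"]
20. n11.mk = 26  [26]
21. n11.live = 29  [D.cnt + 6]
22. n12.acc = 10  [len(A.env) + 8]
23. n13.idx = 0  [terminal]
24. n14.depth = "ur"  [terminal]
25. n12.sig = false  [b.idx > 0]
26. n12.mk = true  [B.acc == 10]
27. n11.tag = "vwv"  [A.env ++ "v"]
28. n4.mk = "nvwv"  ["n" ++ A.tag]
29. n4.off = "rk"  ["rk"]
30. n4.sig = 18  [D.cnt * 2 - 28]
31. n0.mk = "mznvwv"  [g.depth ++ S₁.mk]
32. n0.off = "mzn"  [g.depth ++ "n"]
33. n0.sig = 9  [9]

23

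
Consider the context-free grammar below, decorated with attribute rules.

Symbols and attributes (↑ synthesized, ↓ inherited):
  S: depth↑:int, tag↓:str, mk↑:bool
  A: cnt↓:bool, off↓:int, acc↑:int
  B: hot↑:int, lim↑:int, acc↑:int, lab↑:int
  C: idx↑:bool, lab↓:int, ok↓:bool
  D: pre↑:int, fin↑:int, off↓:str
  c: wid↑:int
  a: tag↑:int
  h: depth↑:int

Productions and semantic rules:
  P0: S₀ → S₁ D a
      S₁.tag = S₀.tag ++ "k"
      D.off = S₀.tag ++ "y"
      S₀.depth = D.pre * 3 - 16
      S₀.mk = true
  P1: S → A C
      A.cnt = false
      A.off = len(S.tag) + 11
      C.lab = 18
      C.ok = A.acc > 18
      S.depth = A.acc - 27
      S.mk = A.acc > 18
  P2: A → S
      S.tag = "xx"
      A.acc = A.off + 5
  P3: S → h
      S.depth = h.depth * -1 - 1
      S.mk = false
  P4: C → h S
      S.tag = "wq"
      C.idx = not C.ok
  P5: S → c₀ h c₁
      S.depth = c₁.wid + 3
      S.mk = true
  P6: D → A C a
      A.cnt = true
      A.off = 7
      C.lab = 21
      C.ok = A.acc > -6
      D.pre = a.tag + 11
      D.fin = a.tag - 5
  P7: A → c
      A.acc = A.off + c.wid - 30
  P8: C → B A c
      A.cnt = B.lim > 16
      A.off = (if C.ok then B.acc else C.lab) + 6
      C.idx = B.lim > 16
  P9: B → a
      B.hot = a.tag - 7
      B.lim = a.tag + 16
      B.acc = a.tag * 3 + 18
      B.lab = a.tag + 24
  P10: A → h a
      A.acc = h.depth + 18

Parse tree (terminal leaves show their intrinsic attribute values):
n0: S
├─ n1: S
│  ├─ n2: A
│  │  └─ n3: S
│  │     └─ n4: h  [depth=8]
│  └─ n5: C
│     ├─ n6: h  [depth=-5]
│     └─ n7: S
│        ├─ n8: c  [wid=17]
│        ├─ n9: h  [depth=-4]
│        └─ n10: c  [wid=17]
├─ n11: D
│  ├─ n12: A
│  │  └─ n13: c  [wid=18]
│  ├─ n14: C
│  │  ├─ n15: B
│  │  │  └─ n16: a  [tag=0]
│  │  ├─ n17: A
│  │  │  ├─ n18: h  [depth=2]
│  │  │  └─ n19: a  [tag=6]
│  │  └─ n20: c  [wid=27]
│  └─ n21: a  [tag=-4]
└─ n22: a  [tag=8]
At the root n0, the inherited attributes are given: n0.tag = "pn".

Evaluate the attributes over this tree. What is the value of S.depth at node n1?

-8

1. n0.tag = "pn"  [given at root]
2. n1.tag = "pnk"  [S₀.tag ++ "k"]
3. n2.cnt = false  [false]
4. n2.off = 14  [len(S.tag) + 11]
5. n3.tag = "xx"  ["xx"]
6. n4.depth = 8  [terminal]
7. n3.depth = -9  [h.depth * -1 - 1]
8. n3.mk = false  [false]
9. n2.acc = 19  [A.off + 5]
10. n5.lab = 18  [18]
11. n5.ok = true  [A.acc > 18]
12. n6.depth = -5  [terminal]
13. n7.tag = "wq"  ["wq"]
14. n8.wid = 17  [terminal]
15. n9.depth = -4  [terminal]
16. n10.wid = 17  [terminal]
17. n7.depth = 20  [c₁.wid + 3]
18. n7.mk = true  [true]
19. n5.idx = false  [not C.ok]
20. n1.depth = -8  [A.acc - 27]
21. n1.mk = true  [A.acc > 18]
22. n11.off = "pny"  [S₀.tag ++ "y"]
23. n12.cnt = true  [true]
24. n12.off = 7  [7]
25. n13.wid = 18  [terminal]
26. n12.acc = -5  [A.off + c.wid - 30]
27. n14.lab = 21  [21]
28. n14.ok = true  [A.acc > -6]
29. n16.tag = 0  [terminal]
30. n15.hot = -7  [a.tag - 7]
31. n15.lim = 16  [a.tag + 16]
32. n15.acc = 18  [a.tag * 3 + 18]
33. n15.lab = 24  [a.tag + 24]
34. n17.cnt = false  [B.lim > 16]
35. n17.off = 24  [(if C.ok then B.acc else C.lab) + 6]
36. n18.depth = 2  [terminal]
37. n19.tag = 6  [terminal]
38. n17.acc = 20  [h.depth + 18]
39. n20.wid = 27  [terminal]
40. n14.idx = false  [B.lim > 16]
41. n21.tag = -4  [terminal]
42. n11.pre = 7  [a.tag + 11]
43. n11.fin = -9  [a.tag - 5]
44. n22.tag = 8  [terminal]
45. n0.depth = 5  [D.pre * 3 - 16]
46. n0.mk = true  [true]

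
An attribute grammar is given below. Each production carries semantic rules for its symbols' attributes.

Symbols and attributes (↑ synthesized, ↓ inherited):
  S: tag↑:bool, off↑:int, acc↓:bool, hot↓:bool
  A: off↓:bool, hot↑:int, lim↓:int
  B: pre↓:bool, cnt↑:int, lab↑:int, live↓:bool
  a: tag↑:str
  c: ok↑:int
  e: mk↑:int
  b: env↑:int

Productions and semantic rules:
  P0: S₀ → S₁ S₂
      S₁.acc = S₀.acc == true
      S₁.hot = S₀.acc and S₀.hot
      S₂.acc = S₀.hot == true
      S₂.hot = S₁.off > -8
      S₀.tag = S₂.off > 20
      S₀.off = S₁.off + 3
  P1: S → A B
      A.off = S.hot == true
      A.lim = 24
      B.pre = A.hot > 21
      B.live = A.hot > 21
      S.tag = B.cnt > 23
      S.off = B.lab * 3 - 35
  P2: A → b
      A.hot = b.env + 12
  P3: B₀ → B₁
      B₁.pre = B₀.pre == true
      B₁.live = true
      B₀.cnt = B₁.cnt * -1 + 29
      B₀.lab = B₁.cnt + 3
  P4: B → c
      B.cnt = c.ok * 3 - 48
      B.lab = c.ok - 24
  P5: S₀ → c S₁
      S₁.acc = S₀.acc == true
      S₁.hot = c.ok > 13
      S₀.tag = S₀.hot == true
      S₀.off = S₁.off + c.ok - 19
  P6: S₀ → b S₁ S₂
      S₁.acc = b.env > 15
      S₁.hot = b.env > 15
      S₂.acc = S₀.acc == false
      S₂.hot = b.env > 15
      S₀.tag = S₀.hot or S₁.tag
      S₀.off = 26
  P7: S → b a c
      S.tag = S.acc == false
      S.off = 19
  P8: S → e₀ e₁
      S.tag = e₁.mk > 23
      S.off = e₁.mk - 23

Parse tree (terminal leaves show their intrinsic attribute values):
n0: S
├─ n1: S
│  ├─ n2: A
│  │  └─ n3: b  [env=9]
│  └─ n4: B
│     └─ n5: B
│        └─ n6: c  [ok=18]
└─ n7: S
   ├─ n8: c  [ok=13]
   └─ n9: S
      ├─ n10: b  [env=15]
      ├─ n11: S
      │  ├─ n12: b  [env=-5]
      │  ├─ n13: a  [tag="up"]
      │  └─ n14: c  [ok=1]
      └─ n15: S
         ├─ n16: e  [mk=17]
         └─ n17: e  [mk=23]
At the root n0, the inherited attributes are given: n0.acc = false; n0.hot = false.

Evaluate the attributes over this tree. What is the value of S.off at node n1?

-8

1. n0.acc = false  [given at root]
2. n0.hot = false  [given at root]
3. n1.acc = false  [S₀.acc == true]
4. n1.hot = false  [S₀.acc and S₀.hot]
5. n2.off = false  [S.hot == true]
6. n2.lim = 24  [24]
7. n3.env = 9  [terminal]
8. n2.hot = 21  [b.env + 12]
9. n4.pre = false  [A.hot > 21]
10. n4.live = false  [A.hot > 21]
11. n5.pre = false  [B₀.pre == true]
12. n5.live = true  [true]
13. n6.ok = 18  [terminal]
14. n5.cnt = 6  [c.ok * 3 - 48]
15. n5.lab = -6  [c.ok - 24]
16. n4.cnt = 23  [B₁.cnt * -1 + 29]
17. n4.lab = 9  [B₁.cnt + 3]
18. n1.tag = false  [B.cnt > 23]
19. n1.off = -8  [B.lab * 3 - 35]
20. n7.acc = false  [S₀.hot == true]
21. n7.hot = false  [S₁.off > -8]
22. n8.ok = 13  [terminal]
23. n9.acc = false  [S₀.acc == true]
24. n9.hot = false  [c.ok > 13]
25. n10.env = 15  [terminal]
26. n11.acc = false  [b.env > 15]
27. n11.hot = false  [b.env > 15]
28. n12.env = -5  [terminal]
29. n13.tag = "up"  [terminal]
30. n14.ok = 1  [terminal]
31. n11.tag = true  [S.acc == false]
32. n11.off = 19  [19]
33. n15.acc = true  [S₀.acc == false]
34. n15.hot = false  [b.env > 15]
35. n16.mk = 17  [terminal]
36. n17.mk = 23  [terminal]
37. n15.tag = false  [e₁.mk > 23]
38. n15.off = 0  [e₁.mk - 23]
39. n9.tag = true  [S₀.hot or S₁.tag]
40. n9.off = 26  [26]
41. n7.tag = false  [S₀.hot == true]
42. n7.off = 20  [S₁.off + c.ok - 19]
43. n0.tag = false  [S₂.off > 20]
44. n0.off = -5  [S₁.off + 3]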